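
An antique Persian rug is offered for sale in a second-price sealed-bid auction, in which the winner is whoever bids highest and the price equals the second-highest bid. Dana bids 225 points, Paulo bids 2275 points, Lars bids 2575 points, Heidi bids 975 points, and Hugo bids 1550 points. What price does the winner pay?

Ordered from highest: Lars 2575 points; Paulo 2275 points; Hugo 1550 points; Heidi 975 points; Dana 225 points.
Lars is the highest bidder, so Lars wins.
Under the second-price rule, the price is the second-highest bid: 2275 points.

Price paid: 2275 points.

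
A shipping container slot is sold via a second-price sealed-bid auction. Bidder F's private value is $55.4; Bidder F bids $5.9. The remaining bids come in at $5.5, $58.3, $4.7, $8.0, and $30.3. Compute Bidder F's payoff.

$0.0

Highest competing bid: $58.3.
Bidder F's bid $5.9 is not the highest, so Bidder F loses, pays nothing, and earns zero payoff.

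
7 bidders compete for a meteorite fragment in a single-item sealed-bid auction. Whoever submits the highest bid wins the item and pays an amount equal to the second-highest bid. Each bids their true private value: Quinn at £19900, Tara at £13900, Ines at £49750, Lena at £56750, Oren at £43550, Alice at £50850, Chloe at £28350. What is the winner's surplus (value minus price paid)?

Sorted high to low: Lena £56750 > Alice £50850 > Ines £49750 > Oren £43550 > Chloe £28350 > Quinn £19900 > Tara £13900.
Lena wins with the top bid and pays the second-highest, £50850.
Surplus = £56750 − £50850 = £5900.

Winner's surplus: £5900.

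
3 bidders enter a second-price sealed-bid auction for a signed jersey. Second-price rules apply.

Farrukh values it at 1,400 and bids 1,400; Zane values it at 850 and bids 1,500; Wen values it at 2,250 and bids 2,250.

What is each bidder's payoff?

Payoffs: Farrukh 0, Zane 0, Wen 750.

Sorted high to low: Wen 2,250, then Zane 1,500, then Farrukh 1,400.
Wen has the top bid and wins; the price is the second-highest bid, 1,500.
Wen's payoff = 2,250 − 1,500 = 750. All other bidders lose, so their payoff is 0.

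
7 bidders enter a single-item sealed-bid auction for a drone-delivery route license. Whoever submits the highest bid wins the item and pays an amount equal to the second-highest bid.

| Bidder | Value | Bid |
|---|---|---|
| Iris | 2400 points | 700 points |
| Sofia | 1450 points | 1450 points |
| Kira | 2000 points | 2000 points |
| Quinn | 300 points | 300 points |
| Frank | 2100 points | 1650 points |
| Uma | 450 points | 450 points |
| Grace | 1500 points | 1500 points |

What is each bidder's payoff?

Payoffs: Iris 0 points, Sofia 0 points, Kira 350 points, Quinn 0 points, Frank 0 points, Uma 0 points, Grace 0 points.

Sorted high to low: Kira 2000 points > Frank 1650 points > Grace 1500 points > Sofia 1450 points > Iris 700 points > Uma 450 points > Quinn 300 points.
Kira has the top bid and wins; the price is the second-highest bid, 1650 points.
Kira's payoff = 2000 points − 1650 points = 350 points. All other bidders lose, so their payoff is 0.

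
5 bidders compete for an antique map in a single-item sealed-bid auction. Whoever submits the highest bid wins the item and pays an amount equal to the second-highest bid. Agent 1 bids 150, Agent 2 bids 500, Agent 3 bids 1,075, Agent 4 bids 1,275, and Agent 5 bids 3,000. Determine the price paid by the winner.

Sorted high to low: Agent 5 3,000 > Agent 4 1,275 > Agent 3 1,075 > Agent 2 500 > Agent 1 150.
Agent 5 has the highest bid, so Agent 5 wins.
The second-highest bid is 1,275, so that is what Agent 5 pays.

1,275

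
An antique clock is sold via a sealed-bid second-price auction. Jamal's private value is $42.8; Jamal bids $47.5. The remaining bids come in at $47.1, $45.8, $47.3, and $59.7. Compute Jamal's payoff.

Highest competing bid: $59.7.
Jamal's bid $47.5 is not the highest, so Jamal loses, pays nothing, and earns zero payoff.

Payoff = $0.0.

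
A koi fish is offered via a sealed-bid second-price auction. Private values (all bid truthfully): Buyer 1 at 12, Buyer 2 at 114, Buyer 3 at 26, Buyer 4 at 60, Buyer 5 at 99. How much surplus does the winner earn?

15

Bids in descending order: Buyer 2 114, then Buyer 5 99, then Buyer 4 60, then Buyer 3 26, then Buyer 1 12.
Buyer 2 wins with the top bid and pays the second-highest, 99.
Surplus = 114 − 99 = 15.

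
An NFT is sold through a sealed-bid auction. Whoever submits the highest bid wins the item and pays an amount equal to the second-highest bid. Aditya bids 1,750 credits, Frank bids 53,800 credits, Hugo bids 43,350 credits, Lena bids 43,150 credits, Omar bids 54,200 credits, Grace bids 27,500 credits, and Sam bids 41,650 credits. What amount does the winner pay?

Ordered from highest: Omar 54,200 credits; Frank 53,800 credits; Hugo 43,350 credits; Lena 43,150 credits; Sam 41,650 credits; Grace 27,500 credits; Aditya 1,750 credits.
Omar has the highest bid, so Omar wins.
The second-highest bid is 53,800 credits, so that is what Omar pays.

53,800 credits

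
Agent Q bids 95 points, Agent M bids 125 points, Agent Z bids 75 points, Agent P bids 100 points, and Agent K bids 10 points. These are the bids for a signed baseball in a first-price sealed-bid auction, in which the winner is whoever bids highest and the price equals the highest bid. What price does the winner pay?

Bids in descending order: Agent M 125 points > Agent P 100 points > Agent Q 95 points > Agent Z 75 points > Agent K 10 points.
Agent M is the highest bidder, so Agent M wins.
Under the first-price rule, the price is the highest bid: 125 points.

The winner pays 125 points.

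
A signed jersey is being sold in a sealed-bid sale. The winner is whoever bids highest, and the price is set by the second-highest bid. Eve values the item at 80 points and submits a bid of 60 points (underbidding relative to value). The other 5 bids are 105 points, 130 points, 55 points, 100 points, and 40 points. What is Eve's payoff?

Payoff = 0 points.

Highest competing bid: 130 points.
Eve's bid 60 points is not the highest, so Eve loses, pays nothing, and earns zero payoff.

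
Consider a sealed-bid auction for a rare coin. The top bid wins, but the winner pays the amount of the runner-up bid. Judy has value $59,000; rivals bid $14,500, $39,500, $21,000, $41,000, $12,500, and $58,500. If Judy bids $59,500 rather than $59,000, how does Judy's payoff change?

Payoff change: $0.

The highest competing bid is $58,500.
Bidding truthfully at $59,000: Judy has the top bid, wins, and pays the second-highest bid $58,500. Payoff = $59,000 − $58,500 = $500.
Bidding $59,500: Judy has the top bid, wins, and pays the second-highest bid $58,500. Payoff = $59,000 − $58,500 = $500.
Change = $500 − $500 = $0.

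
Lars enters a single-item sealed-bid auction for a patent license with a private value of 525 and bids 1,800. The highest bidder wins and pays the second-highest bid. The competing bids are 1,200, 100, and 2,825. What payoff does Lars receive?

Lars's payoff: 0.

Highest competing bid: 2,825.
Lars's bid 1,800 is not the highest, so Lars loses, pays nothing, and earns zero payoff.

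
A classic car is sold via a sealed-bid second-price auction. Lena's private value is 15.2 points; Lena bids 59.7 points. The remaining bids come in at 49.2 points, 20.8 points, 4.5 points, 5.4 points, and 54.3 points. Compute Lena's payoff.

Highest competing bid: 54.3 points.
Lena's bid 59.7 points is the highest overall, so Lena wins and pays the second-highest bid, 54.3 points.
Payoff = value − price = 15.2 points − 54.3 points = -39.1 points.
Overbidding won the item at a price above value — truthful bidding would have avoided this loss.

Payoff = -39.1 points.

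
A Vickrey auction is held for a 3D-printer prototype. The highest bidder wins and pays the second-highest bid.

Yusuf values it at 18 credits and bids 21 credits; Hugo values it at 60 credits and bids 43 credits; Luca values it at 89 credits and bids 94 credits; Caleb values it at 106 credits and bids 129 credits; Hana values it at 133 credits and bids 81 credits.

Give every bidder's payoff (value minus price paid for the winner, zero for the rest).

Sorted high to low: Caleb 129 credits; Luca 94 credits; Hana 81 credits; Hugo 43 credits; Yusuf 21 credits.
Caleb has the top bid and wins; the price is the second-highest bid, 94 credits.
Caleb's payoff = 106 credits − 94 credits = 12 credits. All other bidders lose, so their payoff is 0.

Yusuf 0 credits, Hugo 0 credits, Luca 0 credits, Caleb 12 credits, Hana 0 credits.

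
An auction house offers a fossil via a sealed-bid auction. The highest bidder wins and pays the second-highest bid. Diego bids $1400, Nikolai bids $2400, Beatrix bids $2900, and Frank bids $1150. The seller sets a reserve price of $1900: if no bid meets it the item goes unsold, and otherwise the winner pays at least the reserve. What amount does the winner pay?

Sorted high to low: Beatrix $2900 > Nikolai $2400 > Diego $1400 > Frank $1150.
Beatrix has the highest bid, so Beatrix wins.
The second-highest bid is $2400, which exceeds the reserve, so that sets the price.

$2400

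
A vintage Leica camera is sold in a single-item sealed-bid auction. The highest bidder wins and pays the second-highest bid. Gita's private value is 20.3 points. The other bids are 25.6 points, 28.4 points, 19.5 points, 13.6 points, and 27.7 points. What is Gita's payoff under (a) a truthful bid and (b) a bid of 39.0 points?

The highest competing bid is 28.4 points.
Bidding truthfully at 20.3 points: the top bid is 28.4 points (a rival), so Gita loses. Payoff = 0.0 points.
Bidding 39.0 points: Gita has the top bid, wins, and pays the second-highest bid 28.4 points. Payoff = 20.3 points − 28.4 points = -8.1 points.
Deviating from a truthful bid can only lose payoff in a second-price auction — never gain.

(a) 0.0 points  (b) -8.1 points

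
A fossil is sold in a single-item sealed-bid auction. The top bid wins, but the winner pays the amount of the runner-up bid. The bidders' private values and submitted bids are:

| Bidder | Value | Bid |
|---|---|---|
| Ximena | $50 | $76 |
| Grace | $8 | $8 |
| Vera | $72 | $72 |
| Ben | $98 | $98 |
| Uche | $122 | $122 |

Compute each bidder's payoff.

Bids in descending order: Uche $122; Ben $98; Ximena $76; Vera $72; Grace $8.
Uche has the top bid and wins; the price is the second-highest bid, $98.
Uche's payoff = $122 − $98 = $24. All other bidders lose, so their payoff is 0.

Ximena $0, Grace $0, Vera $0, Ben $0, Uche $24.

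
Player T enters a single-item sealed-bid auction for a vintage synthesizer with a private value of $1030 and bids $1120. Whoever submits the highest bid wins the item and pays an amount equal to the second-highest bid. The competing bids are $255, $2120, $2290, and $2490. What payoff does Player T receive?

Highest competing bid: $2490.
Player T's bid $1120 is not the highest, so Player T loses, pays nothing, and earns zero payoff.

Payoff = $0.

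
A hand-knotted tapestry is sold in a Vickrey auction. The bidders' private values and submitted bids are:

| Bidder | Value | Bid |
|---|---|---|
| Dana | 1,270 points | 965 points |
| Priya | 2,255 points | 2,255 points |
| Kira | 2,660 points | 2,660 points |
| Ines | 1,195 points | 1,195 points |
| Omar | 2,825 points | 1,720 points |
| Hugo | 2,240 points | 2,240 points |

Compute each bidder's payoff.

Dana 0 points, Priya 0 points, Kira 405 points, Ines 0 points, Omar 0 points, Hugo 0 points.

Ordered from highest: Kira 2,660 points > Priya 2,255 points > Hugo 2,240 points > Omar 1,720 points > Ines 1,195 points > Dana 965 points.
Kira has the top bid and wins; the price is the second-highest bid, 2,255 points.
Kira's payoff = 2,660 points − 2,255 points = 405 points. All other bidders lose, so their payoff is 0.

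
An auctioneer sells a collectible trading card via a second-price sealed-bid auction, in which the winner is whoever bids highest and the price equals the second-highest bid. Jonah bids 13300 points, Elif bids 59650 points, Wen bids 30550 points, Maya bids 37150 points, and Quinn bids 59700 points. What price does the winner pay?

The winner pays 59650 points.

Sorted high to low: Quinn 59700 points > Elif 59650 points > Maya 37150 points > Wen 30550 points > Jonah 13300 points.
Quinn is the highest bidder, so Quinn wins.
Under the second-price rule, the price is the second-highest bid: 59650 points.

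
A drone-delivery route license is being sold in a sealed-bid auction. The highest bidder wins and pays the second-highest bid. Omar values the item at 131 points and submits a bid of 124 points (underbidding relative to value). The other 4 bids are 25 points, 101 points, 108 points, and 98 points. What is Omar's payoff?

Highest competing bid: 108 points.
Omar's bid 124 points is the highest overall, so Omar wins and pays the second-highest bid, 108 points.
Payoff = value − price = 131 points − 108 points = 23 points.

23 points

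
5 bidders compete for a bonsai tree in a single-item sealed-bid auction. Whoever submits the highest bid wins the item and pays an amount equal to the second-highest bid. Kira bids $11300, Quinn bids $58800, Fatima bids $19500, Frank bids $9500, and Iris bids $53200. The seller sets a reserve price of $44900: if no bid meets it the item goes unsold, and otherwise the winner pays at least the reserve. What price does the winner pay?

Price paid: $53200.

Sorted high to low: Quinn $58800, then Iris $53200, then Fatima $19500, then Kira $11300, then Frank $9500.
Quinn has the highest bid, so Quinn wins.
The second-highest bid is $53200, which exceeds the reserve, so that sets the price.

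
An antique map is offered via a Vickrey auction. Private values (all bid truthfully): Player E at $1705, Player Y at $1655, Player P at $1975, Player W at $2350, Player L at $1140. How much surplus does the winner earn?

Bids in descending order: Player W $2350; Player P $1975; Player E $1705; Player Y $1655; Player L $1140.
Player W wins with the top bid and pays the second-highest, $1975.
Surplus = $2350 − $1975 = $375.

Winner's surplus: $375.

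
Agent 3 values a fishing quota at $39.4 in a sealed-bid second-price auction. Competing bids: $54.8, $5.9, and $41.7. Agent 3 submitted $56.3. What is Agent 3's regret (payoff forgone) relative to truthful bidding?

The highest competing bid is $54.8.
Bidding truthfully at $39.4: the top bid is $54.8 (a rival), so Agent 3 loses. Payoff = $0.0.
Bidding $56.3: Agent 3 has the top bid, wins, and pays the second-highest bid $54.8. Payoff = $39.4 − $54.8 = -$15.4.
Regret = truthful payoff − actual payoff = $0.0 − -$15.4 = $15.4.

Regret: $15.4.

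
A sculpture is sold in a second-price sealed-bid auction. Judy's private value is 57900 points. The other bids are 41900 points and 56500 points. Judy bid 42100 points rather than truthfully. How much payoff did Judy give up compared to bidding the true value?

1400 points

The highest competing bid is 56500 points.
Bidding truthfully at 57900 points: Judy has the top bid, wins, and pays the second-highest bid 56500 points. Payoff = 57900 points − 56500 points = 1400 points.
Bidding 42100 points: the top bid is 56500 points (a rival), so Judy loses. Payoff = 0 points.
Regret = truthful payoff − actual payoff = 1400 points − 0 points = 1400 points.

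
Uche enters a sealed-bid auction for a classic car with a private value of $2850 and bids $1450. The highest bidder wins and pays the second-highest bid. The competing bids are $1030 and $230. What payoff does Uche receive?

$1820

Highest competing bid: $1030.
Uche's bid $1450 is the highest overall, so Uche wins and pays the second-highest bid, $1030.
Payoff = value − price = $2850 − $1030 = $1820.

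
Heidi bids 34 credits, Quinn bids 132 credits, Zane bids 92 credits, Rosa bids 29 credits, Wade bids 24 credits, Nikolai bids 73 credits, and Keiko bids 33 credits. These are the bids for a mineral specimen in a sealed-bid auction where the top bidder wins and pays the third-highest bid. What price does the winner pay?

Price paid: 73 credits.

Ordered from highest: Quinn 132 credits; Zane 92 credits; Nikolai 73 credits; Heidi 34 credits; Keiko 33 credits; Rosa 29 credits; Wade 24 credits.
Quinn is the highest bidder, so Quinn wins.
Under the third-price rule, the price is the third-highest bid: 73 credits.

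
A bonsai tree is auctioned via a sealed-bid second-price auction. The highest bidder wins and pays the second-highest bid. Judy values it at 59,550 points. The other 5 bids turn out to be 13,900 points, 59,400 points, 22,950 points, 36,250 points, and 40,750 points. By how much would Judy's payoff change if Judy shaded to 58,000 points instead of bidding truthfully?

The highest competing bid is 59,400 points.
Bidding truthfully at 59,550 points: Judy has the top bid, wins, and pays the second-highest bid 59,400 points. Payoff = 59,550 points − 59,400 points = 150 points.
Bidding 58,000 points: the top bid is 59,400 points (a rival), so Judy loses. Payoff = 0 points.
Change = 0 points − 150 points = -150 points.
This is the dominant-strategy logic: truthful bidding weakly beats any alternative.

Payoff change: -150 points.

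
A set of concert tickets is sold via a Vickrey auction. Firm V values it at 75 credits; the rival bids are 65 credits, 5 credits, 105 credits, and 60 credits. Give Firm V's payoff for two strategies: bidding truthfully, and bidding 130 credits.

The highest competing bid is 105 credits.
Bidding truthfully at 75 credits: the top bid is 105 credits (a rival), so Firm V loses. Payoff = 0 credits.
Bidding 130 credits: Firm V has the top bid, wins, and pays the second-highest bid 105 credits. Payoff = 75 credits − 105 credits = -30 credits.
Deviating from a truthful bid can only lose payoff in a second-price auction — never gain.

Truthful: 0 credits; alternative: -30 credits.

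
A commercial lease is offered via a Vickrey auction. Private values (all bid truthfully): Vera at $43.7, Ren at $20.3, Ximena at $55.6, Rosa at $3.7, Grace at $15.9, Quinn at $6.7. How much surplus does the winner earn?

Sorted high to low: Ximena $55.6, then Vera $43.7, then Ren $20.3, then Grace $15.9, then Quinn $6.7, then Rosa $3.7.
Ximena wins with the top bid and pays the second-highest, $43.7.
Surplus = $55.6 − $43.7 = $11.9.

Surplus = $11.9.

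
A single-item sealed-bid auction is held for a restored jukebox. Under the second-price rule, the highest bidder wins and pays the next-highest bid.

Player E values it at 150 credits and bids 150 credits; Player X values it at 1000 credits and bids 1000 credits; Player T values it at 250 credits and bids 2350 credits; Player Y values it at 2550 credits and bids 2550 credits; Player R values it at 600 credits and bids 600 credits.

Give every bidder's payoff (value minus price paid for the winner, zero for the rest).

Bids in descending order: Player Y 2550 credits; Player T 2350 credits; Player X 1000 credits; Player R 600 credits; Player E 150 credits.
Player Y has the top bid and wins; the price is the second-highest bid, 2350 credits.
Player Y's payoff = 2550 credits − 2350 credits = 200 credits. All other bidders lose, so their payoff is 0.

Payoffs: Player E 0 credits, Player X 0 credits, Player T 0 credits, Player Y 200 credits, Player R 0 credits.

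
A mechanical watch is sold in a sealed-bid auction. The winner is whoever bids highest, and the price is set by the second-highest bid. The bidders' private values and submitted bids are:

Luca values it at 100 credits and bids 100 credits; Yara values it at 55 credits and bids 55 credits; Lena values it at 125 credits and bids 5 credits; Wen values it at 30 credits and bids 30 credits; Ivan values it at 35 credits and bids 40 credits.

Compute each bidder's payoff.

Bids in descending order: Luca 100 credits > Yara 55 credits > Ivan 40 credits > Wen 30 credits > Lena 5 credits.
Luca has the top bid and wins; the price is the second-highest bid, 55 credits.
Luca's payoff = 100 credits − 55 credits = 45 credits. All other bidders lose, so their payoff is 0.

Payoffs: Luca 45 credits, Yara 0 credits, Lena 0 credits, Wen 0 credits, Ivan 0 credits.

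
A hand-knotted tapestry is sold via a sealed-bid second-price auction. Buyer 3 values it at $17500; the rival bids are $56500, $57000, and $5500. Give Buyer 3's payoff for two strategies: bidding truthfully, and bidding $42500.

Truthful: $0; alternative: $0.

The highest competing bid is $57000.
Bidding truthfully at $17500: the top bid is $57000 (a rival), so Buyer 3 loses. Payoff = $0.
Bidding $42500: the top bid is $57000 (a rival), so Buyer 3 loses. Payoff = $0.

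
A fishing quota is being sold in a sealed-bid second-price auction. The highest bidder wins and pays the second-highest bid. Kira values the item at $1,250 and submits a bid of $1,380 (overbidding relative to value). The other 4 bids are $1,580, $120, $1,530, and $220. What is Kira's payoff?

Kira's payoff: $0.

Highest competing bid: $1,580.
Kira's bid $1,380 is not the highest, so Kira loses, pays nothing, and earns zero payoff.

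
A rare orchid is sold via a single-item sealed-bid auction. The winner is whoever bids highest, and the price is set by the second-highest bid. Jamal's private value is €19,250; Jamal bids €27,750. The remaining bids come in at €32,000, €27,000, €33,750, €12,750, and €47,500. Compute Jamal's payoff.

Highest competing bid: €47,500.
Jamal's bid €27,750 is not the highest, so Jamal loses, pays nothing, and earns zero payoff.

Payoff = €0.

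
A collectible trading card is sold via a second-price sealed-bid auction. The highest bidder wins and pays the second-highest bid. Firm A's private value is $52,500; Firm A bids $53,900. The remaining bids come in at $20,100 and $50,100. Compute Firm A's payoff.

Highest competing bid: $50,100.
Firm A's bid $53,900 is the highest overall, so Firm A wins and pays the second-highest bid, $50,100.
Payoff = value − price = $52,500 − $50,100 = $2,400.

Firm A's payoff: $2,400.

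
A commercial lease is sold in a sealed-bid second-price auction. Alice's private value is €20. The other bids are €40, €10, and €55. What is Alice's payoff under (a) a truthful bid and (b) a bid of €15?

The highest competing bid is €55.
Bidding truthfully at €20: the top bid is €55 (a rival), so Alice loses. Payoff = €0.
Bidding €15: the top bid is €55 (a rival), so Alice loses. Payoff = €0.
The bid only affects whether you win, not the price — here both bids land on the same side of the top rival bid, so the deviation is payoff-neutral.

(a) €0  (b) €0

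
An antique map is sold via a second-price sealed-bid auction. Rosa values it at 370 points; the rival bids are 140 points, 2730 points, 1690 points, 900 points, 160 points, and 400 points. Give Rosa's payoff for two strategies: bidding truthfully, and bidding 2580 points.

Truthful: 0 points; alternative: 0 points.

The highest competing bid is 2730 points.
Bidding truthfully at 370 points: the top bid is 2730 points (a rival), so Rosa loses. Payoff = 0 points.
Bidding 2580 points: the top bid is 2730 points (a rival), so Rosa loses. Payoff = 0 points.
The bid only affects whether you win, not the price — here both bids land on the same side of the top rival bid, so the deviation is payoff-neutral.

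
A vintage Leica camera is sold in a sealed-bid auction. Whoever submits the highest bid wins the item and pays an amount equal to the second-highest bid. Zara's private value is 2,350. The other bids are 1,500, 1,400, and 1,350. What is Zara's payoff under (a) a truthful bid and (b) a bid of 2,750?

(a) 850  (b) 850

The highest competing bid is 1,500.
Bidding truthfully at 2,350: Zara has the top bid, wins, and pays the second-highest bid 1,500. Payoff = 2,350 − 1,500 = 850.
Bidding 2,750: Zara has the top bid, wins, and pays the second-highest bid 1,500. Payoff = 2,350 − 1,500 = 850.
The bid only affects whether you win, not the price — here both bids land on the same side of the top rival bid, so the deviation is payoff-neutral.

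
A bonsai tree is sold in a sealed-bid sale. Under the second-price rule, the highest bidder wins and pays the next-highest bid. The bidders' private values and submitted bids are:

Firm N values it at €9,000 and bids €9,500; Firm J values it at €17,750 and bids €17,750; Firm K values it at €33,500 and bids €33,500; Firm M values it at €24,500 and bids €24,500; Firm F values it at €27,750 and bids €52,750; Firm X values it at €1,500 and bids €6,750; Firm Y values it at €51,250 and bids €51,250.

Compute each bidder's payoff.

Bids in descending order: Firm F €52,750 > Firm Y €51,250 > Firm K €33,500 > Firm M €24,500 > Firm J €17,750 > Firm N €9,500 > Firm X €6,750.
Firm F has the top bid and wins; the price is the second-highest bid, €51,250.
Firm F's payoff = €27,750 − €51,250 = -€23,500. All other bidders lose, so their payoff is 0.

Firm N €0, Firm J €0, Firm K €0, Firm M €0, Firm F -€23,500, Firm X €0, Firm Y €0.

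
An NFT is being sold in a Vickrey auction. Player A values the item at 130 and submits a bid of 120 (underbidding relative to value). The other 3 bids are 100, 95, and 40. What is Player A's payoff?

Player A's payoff: 30.

Highest competing bid: 100.
Player A's bid 120 is the highest overall, so Player A wins and pays the second-highest bid, 100.
Payoff = value − price = 130 − 100 = 30.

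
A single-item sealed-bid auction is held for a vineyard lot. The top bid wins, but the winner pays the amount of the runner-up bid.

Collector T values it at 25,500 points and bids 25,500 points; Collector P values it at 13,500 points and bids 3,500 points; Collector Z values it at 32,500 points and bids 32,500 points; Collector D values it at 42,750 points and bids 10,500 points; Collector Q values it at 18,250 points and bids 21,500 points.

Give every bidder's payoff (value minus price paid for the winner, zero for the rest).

Sorted high to low: Collector Z 32,500 points, then Collector T 25,500 points, then Collector Q 21,500 points, then Collector D 10,500 points, then Collector P 3,500 points.
Collector Z has the top bid and wins; the price is the second-highest bid, 25,500 points.
Collector Z's payoff = 32,500 points − 25,500 points = 7,000 points. All other bidders lose, so their payoff is 0.

Payoffs: Collector T 0 points, Collector P 0 points, Collector Z 7,000 points, Collector D 0 points, Collector Q 0 points.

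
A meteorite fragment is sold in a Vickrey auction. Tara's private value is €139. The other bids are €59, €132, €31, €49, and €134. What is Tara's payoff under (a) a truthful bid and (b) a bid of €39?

The highest competing bid is €134.
Bidding truthfully at €139: Tara has the top bid, wins, and pays the second-highest bid €134. Payoff = €139 − €134 = €5.
Bidding €39: the top bid is €134 (a rival), so Tara loses. Payoff = €0.
This is the dominant-strategy logic: truthful bidding weakly beats any alternative.

Truthful: €5; alternative: €0.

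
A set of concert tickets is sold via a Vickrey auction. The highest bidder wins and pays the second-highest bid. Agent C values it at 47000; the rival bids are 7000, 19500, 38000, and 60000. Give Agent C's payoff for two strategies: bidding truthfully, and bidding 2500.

(a) 0  (b) 0

The highest competing bid is 60000.
Bidding truthfully at 47000: the top bid is 60000 (a rival), so Agent C loses. Payoff = 0.
Bidding 2500: the top bid is 60000 (a rival), so Agent C loses. Payoff = 0.
The bid only affects whether you win, not the price — here both bids land on the same side of the top rival bid, so the deviation is payoff-neutral.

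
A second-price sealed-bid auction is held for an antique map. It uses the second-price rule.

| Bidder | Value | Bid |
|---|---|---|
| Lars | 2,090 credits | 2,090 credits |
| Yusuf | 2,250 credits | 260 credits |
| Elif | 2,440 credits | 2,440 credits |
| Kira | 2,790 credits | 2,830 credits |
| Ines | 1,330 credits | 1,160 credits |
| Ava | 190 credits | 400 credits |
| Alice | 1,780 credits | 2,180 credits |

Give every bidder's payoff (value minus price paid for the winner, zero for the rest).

Lars 0 credits, Yusuf 0 credits, Elif 0 credits, Kira 350 credits, Ines 0 credits, Ava 0 credits, Alice 0 credits.

Bids in descending order: Kira 2,830 credits; Elif 2,440 credits; Alice 2,180 credits; Lars 2,090 credits; Ines 1,160 credits; Ava 400 credits; Yusuf 260 credits.
Kira has the top bid and wins; the price is the second-highest bid, 2,440 credits.
Kira's payoff = 2,790 credits − 2,440 credits = 350 credits. All other bidders lose, so their payoff is 0.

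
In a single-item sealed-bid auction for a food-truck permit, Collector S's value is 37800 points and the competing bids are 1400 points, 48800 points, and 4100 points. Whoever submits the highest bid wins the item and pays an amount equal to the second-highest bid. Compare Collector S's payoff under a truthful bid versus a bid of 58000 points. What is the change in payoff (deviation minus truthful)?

The highest competing bid is 48800 points.
Bidding truthfully at 37800 points: the top bid is 48800 points (a rival), so Collector S loses. Payoff = 0 points.
Bidding 58000 points: Collector S has the top bid, wins, and pays the second-highest bid 48800 points. Payoff = 37800 points − 48800 points = -11000 points.
Change = -11000 points − 0 points = -11000 points.

Change in payoff: -11000 points.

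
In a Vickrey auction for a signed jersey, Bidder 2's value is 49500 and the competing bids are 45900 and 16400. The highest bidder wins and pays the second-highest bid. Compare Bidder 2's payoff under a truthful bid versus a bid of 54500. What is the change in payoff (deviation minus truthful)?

The highest competing bid is 45900.
Bidding truthfully at 49500: Bidder 2 has the top bid, wins, and pays the second-highest bid 45900. Payoff = 49500 − 45900 = 3600.
Bidding 54500: Bidder 2 has the top bid, wins, and pays the second-highest bid 45900. Payoff = 49500 − 45900 = 3600.
Change = 3600 − 3600 = 0.
The bid only affects whether you win, not the price — here both bids land on the same side of the top rival bid, so the deviation is payoff-neutral.

Change in payoff: 0.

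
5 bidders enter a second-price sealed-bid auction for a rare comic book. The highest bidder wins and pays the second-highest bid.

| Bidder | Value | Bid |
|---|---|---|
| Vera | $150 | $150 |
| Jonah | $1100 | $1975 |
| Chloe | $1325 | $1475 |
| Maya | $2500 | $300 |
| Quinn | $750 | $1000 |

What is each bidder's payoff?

Vera $0, Jonah -$375, Chloe $0, Maya $0, Quinn $0.

Ordered from highest: Jonah $1975; Chloe $1475; Quinn $1000; Maya $300; Vera $150.
Jonah has the top bid and wins; the price is the second-highest bid, $1475.
Jonah's payoff = $1100 − $1475 = -$375. All other bidders lose, so their payoff is 0.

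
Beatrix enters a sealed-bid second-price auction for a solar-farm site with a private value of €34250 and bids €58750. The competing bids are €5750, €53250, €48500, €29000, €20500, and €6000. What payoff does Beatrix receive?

Beatrix's payoff: -€19000.

Highest competing bid: €53250.
Beatrix's bid €58750 is the highest overall, so Beatrix wins and pays the second-highest bid, €53250.
Payoff = value − price = €34250 − €53250 = -€19000.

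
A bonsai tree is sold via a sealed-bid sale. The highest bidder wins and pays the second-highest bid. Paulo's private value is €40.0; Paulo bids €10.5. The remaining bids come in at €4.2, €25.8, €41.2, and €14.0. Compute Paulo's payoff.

Payoff = €0.0.

Highest competing bid: €41.2.
Paulo's bid €10.5 is not the highest, so Paulo loses, pays nothing, and earns zero payoff.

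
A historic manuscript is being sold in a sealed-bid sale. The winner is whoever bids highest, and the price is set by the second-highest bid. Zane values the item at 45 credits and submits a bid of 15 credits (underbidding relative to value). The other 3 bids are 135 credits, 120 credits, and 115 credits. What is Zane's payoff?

Payoff = 0 credits.

Highest competing bid: 135 credits.
Zane's bid 15 credits is not the highest, so Zane loses, pays nothing, and earns zero payoff.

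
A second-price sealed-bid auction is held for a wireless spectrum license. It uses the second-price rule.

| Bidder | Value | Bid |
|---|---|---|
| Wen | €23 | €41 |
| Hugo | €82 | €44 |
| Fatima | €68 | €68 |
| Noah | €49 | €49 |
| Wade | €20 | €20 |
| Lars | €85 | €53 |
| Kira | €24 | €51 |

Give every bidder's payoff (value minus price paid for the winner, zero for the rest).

Ranking the bids: Fatima €68 > Lars €53 > Kira €51 > Noah €49 > Hugo €44 > Wen €41 > Wade €20.
Fatima has the top bid and wins; the price is the second-highest bid, €53.
Fatima's payoff = €68 − €53 = €15. All other bidders lose, so their payoff is 0.

Wen €0, Hugo €0, Fatima €15, Noah €0, Wade €0, Lars €0, Kira €0.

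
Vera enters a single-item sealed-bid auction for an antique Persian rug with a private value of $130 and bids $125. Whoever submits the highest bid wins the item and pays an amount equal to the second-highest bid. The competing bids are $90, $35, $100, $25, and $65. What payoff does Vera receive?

Highest competing bid: $100.
Vera's bid $125 is the highest overall, so Vera wins and pays the second-highest bid, $100.
Payoff = value − price = $130 − $100 = $30.

Vera's payoff: $30.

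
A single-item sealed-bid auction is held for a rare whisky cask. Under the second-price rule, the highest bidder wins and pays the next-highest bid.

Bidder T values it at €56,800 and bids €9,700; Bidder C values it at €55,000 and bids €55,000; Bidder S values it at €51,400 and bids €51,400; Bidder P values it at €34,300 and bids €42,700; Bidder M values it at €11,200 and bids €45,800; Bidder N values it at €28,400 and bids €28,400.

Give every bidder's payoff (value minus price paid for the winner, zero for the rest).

Bidder T €0, Bidder C €3,600, Bidder S €0, Bidder P €0, Bidder M €0, Bidder N €0.

Ordered from highest: Bidder C €55,000, then Bidder S €51,400, then Bidder M €45,800, then Bidder P €42,700, then Bidder N €28,400, then Bidder T €9,700.
Bidder C has the top bid and wins; the price is the second-highest bid, €51,400.
Bidder C's payoff = €55,000 − €51,400 = €3,600. All other bidders lose, so their payoff is 0.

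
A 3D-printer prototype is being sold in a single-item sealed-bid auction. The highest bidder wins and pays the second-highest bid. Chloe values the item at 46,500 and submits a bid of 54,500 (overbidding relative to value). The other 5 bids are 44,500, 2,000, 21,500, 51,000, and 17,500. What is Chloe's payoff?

Highest competing bid: 51,000.
Chloe's bid 54,500 is the highest overall, so Chloe wins and pays the second-highest bid, 51,000.
Payoff = value − price = 46,500 − 51,000 = -4,500.
Overbidding won the item at a price above value — truthful bidding would have avoided this loss.

Payoff = -4,500.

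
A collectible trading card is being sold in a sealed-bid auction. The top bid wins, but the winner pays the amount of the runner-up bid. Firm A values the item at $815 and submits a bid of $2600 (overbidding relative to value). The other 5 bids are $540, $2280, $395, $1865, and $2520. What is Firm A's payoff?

Highest competing bid: $2520.
Firm A's bid $2600 is the highest overall, so Firm A wins and pays the second-highest bid, $2520.
Payoff = value − price = $815 − $2520 = -$1705.
Overbidding won the item at a price above value — truthful bidding would have avoided this loss.

-$1705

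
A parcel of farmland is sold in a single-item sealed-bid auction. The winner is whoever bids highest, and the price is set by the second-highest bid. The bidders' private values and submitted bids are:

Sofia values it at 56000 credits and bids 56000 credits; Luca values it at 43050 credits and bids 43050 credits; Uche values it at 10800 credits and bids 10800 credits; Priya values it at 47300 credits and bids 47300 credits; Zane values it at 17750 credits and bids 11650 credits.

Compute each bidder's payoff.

Sofia 8700 credits, Luca 0 credits, Uche 0 credits, Priya 0 credits, Zane 0 credits.

Bids in descending order: Sofia 56000 credits > Priya 47300 credits > Luca 43050 credits > Zane 11650 credits > Uche 10800 credits.
Sofia has the top bid and wins; the price is the second-highest bid, 47300 credits.
Sofia's payoff = 56000 credits − 47300 credits = 8700 credits. All other bidders lose, so their payoff is 0.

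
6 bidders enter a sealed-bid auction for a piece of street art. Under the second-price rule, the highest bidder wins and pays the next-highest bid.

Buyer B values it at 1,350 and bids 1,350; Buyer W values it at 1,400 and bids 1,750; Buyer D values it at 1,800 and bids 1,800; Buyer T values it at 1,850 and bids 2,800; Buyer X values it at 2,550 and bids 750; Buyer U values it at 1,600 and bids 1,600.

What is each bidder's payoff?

Ranking the bids: Buyer T 2,800 > Buyer D 1,800 > Buyer W 1,750 > Buyer U 1,600 > Buyer B 1,350 > Buyer X 750.
Buyer T has the top bid and wins; the price is the second-highest bid, 1,800.
Buyer T's payoff = 1,850 − 1,800 = 50. All other bidders lose, so their payoff is 0.

Payoffs: Buyer B 0, Buyer W 0, Buyer D 0, Buyer T 50, Buyer X 0, Buyer U 0.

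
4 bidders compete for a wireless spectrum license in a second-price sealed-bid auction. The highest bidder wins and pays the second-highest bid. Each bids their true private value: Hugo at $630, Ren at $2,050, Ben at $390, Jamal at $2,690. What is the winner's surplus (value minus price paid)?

Winner's surplus: $640.

Ordered from highest: Jamal $2,690 > Ren $2,050 > Hugo $630 > Ben $390.
Jamal wins with the top bid and pays the second-highest, $2,050.
Surplus = $2,690 − $2,050 = $640.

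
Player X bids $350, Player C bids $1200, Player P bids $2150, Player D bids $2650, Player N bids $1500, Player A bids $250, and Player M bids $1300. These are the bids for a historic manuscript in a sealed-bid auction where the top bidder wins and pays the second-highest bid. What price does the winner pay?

The winner pays $2150.

Sorted high to low: Player D $2650 > Player P $2150 > Player N $1500 > Player M $1300 > Player C $1200 > Player X $350 > Player A $250.
Player D is the highest bidder, so Player D wins.
Under the second-price rule, the price is the second-highest bid: $2150.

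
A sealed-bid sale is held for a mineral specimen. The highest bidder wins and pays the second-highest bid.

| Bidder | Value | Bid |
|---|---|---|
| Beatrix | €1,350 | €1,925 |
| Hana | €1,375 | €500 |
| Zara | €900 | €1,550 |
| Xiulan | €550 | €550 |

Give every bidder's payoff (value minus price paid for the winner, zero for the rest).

Ranking the bids: Beatrix €1,925; Zara €1,550; Xiulan €550; Hana €500.
Beatrix has the top bid and wins; the price is the second-highest bid, €1,550.
Beatrix's payoff = €1,350 − €1,550 = -€200. All other bidders lose, so their payoff is 0.

Beatrix -€200, Hana €0, Zara €0, Xiulan €0.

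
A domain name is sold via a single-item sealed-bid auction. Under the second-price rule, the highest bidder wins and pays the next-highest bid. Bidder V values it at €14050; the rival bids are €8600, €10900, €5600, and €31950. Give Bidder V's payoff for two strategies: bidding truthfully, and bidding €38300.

The highest competing bid is €31950.
Bidding truthfully at €14050: the top bid is €31950 (a rival), so Bidder V loses. Payoff = €0.
Bidding €38300: Bidder V has the top bid, wins, and pays the second-highest bid €31950. Payoff = €14050 − €31950 = -€17900.

Truthful: €0; alternative: -€17900.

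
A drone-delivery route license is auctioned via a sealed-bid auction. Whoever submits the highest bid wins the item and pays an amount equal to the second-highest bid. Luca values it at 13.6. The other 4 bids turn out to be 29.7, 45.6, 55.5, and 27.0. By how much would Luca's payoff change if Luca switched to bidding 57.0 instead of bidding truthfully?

Change in payoff: -41.9.

The highest competing bid is 55.5.
Bidding truthfully at 13.6: the top bid is 55.5 (a rival), so Luca loses. Payoff = 0.0.
Bidding 57.0: Luca has the top bid, wins, and pays the second-highest bid 55.5. Payoff = 13.6 − 55.5 = -41.9.
Change = -41.9 − 0.0 = -41.9.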